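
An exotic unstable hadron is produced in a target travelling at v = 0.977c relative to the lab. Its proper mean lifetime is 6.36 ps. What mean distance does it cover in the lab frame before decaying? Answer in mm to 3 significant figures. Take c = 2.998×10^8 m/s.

d ≈ 8.74 mm

γ = 1/√(1 − 0.977²) = 4.6896
Dilated lifetime: Δt = γτ₀ = 4.6896 × 6.36 ps = 29.826 ps
d = vΔt = 0.977c × 29.826 ps = 2.9290×10^8 m/s × 2.9826×10^-11 s = 8.74 mm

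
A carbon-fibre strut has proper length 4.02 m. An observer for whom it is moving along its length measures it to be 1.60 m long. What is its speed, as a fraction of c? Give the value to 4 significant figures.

γ = L₀/L = 4.02/1.60 = 2.51250
β = √(1 − 1/γ²) = 0.9174

β ≈ 0.9174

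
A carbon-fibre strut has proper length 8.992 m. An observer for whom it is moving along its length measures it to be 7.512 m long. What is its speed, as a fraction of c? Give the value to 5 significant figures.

γ = L₀/L = 8.992/7.512 = 1.197018
β = √(1 − 1/γ²) = 0.54963

β ≈ 0.54963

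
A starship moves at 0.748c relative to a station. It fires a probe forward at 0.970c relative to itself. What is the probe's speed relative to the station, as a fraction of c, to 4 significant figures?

Relativistic velocity addition: u = (u' + v)/(1 + u'v/c²)
= (0.970 + 0.748)/(1 + 0.970×0.748) = 1.718/1.72556 = 0.9956

u ≈ 0.9956c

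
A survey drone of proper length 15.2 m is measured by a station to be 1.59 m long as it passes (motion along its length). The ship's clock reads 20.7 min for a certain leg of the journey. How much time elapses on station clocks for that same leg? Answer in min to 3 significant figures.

Δt ≈ 198 min

Length contraction ⇒ γ = L₀/L = 15.2/1.59 = 9.5597
Time dilation: Δt = γτ₀ = 9.5597 × 20.7 min = 198 min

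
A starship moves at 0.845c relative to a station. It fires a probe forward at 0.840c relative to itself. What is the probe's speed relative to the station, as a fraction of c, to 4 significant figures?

Relativistic velocity addition: u = (u' + v)/(1 + u'v/c²)
= (0.840 + 0.845)/(1 + 0.840×0.845) = 1.685/1.70980 = 0.9855

u ≈ 0.9855c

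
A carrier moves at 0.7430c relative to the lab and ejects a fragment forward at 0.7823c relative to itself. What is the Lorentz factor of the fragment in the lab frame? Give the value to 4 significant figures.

u_lab = (0.7823 + 0.7430)/(1 + 0.7823×0.7430) = 1.5253/1.581249 = 0.9646173
γ = 1/√(1 − 0.9646173²) = 3.793

γ ≈ 3.793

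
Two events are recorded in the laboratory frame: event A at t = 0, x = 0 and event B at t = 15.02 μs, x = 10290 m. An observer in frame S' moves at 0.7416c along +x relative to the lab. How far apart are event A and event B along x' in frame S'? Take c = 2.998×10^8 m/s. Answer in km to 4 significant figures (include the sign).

Δx' ≈ 10.36 km

γ = 1/√(1 − 0.7416²) = 1.49066
Δx' = γ(Δx − vΔt) = 1.49066 × (10290 m − 0.7416×(2.998×10^8 m/s)×15.02×10^-6 s)
= 1.49066 × (6950.58 m) = 10.36 km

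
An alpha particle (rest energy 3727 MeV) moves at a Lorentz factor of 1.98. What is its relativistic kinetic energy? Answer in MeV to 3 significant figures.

K ≈ 3650 MeV

γ = 1.98 (given)
K = (γ − 1)m₀c² = (1.98 − 1) × 3727 MeV = 0.98000 × 3727 MeV = 3650 MeV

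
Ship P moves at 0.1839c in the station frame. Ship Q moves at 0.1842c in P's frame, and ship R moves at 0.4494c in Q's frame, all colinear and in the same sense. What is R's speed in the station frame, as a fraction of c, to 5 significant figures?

u ≈ 0.69434c

Compose boost 2: (0.1842 + 0.1839)/(1 + 0.1842×0.1839) = 0.36810/1.033874 = 0.3560394
Compose boost 3: (0.4494 + 0.3560394)/(1 + 0.4494×0.3560394) = 0.8054394/1.160004 = 0.69434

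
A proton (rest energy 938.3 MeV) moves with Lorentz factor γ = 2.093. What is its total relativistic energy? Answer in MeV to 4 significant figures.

E ≈ 1964 MeV

γ = 2.093 (given)
E = γm₀c² = 2.093 × 938.3 MeV = 1964 MeV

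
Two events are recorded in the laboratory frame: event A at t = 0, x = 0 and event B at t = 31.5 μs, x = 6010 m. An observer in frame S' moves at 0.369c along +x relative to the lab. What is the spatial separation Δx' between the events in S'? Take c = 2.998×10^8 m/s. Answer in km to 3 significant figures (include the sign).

γ = 1/√(1 − 0.369²) = 1.0759
Δx' = γ(Δx − vΔt) = 1.0759 × (6010 m − 0.369×(2.998×10^8 m/s)×31.5×10^-6 s)
= 1.0759 × (2525.3 m) = 2.72 km

Δx' ≈ 2.72 km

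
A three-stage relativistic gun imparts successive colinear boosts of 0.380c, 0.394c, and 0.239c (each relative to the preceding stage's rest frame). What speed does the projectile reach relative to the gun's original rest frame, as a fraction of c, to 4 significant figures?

u ≈ 0.7858c

Compose boost 2: (0.394 + 0.380)/(1 + 0.394×0.380) = 0.7740/1.14972 = 0.673207
Compose boost 3: (0.239 + 0.673207)/(1 + 0.239×0.673207) = 0.912207/1.16090 = 0.7858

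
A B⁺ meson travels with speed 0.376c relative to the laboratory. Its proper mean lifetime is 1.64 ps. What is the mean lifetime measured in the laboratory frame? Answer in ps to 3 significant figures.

Δt ≈ 1.77 ps

γ = 1/√(1 − 0.376²) = 1.0792
Time dilation: Δt = γτ₀ = 1.0792 × 1.64 ps = 1.77 ps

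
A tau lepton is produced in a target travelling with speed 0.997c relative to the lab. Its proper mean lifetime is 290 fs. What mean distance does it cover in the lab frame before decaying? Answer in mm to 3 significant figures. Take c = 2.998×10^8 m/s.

γ = 1/√(1 − 0.997²) = 12.920
Dilated lifetime: Δt = γτ₀ = 12.920 × 290 fs = 3746.7 fs
d = vΔt = 0.997c × 3746.7 fs = 2.9890×10^8 m/s × 3.7467×10^-12 s = 1.12 mm

d ≈ 1.12 mm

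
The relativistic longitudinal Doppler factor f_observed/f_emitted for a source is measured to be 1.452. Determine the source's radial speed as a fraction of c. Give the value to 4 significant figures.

f_obs/f_src = √((1+β)/(1−β)) = 1.452  ⇒  (1+β)/(1−β) = 2.10830
β = |1 − D²|/(1 + D²) = |1 − 2.10830|/(1 + 2.10830) = 0.3566

β ≈ 0.3566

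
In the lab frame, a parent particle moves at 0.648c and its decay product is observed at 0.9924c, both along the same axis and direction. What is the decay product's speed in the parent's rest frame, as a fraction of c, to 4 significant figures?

u' ≈ 0.9649c

Inverse velocity addition: u' = (u − v)/(1 − uv/c²)
= (0.9924 − 0.648)/(1 − 0.9924×0.648) = 0.3444/0.356925 = 0.9649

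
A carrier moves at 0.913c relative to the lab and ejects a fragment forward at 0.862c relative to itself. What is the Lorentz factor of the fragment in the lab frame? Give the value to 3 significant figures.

u_lab = (0.862 + 0.913)/(1 + 0.862×0.913) = 1.775/1.78701 = 0.993281
γ = 1/√(1 − 0.993281²) = 8.64

γ ≈ 8.64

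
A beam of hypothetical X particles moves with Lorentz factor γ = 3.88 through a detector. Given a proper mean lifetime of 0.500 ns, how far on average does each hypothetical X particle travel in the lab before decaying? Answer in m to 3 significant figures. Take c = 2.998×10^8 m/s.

d ≈ 0.562 m

β = √(1 − 1/γ²) = √(1 − 1/3.88²) = 0.96622
Dilated lifetime: Δt = γτ₀ = 3.88 × 0.500 ns = 1.9400 ns
d = vΔt = 0.96622c × 1.9400 ns = 2.8967×10^8 m/s × 1.9400×10^-9 s = 0.562 m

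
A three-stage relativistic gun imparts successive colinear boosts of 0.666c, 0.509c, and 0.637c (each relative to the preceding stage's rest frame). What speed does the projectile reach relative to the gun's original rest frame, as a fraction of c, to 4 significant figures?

u ≈ 0.9715c

Compose boost 2: (0.509 + 0.666)/(1 + 0.509×0.666) = 1.175/1.33899 = 0.877524
Compose boost 3: (0.637 + 0.877524)/(1 + 0.637×0.877524) = 1.51452/1.55898 = 0.9715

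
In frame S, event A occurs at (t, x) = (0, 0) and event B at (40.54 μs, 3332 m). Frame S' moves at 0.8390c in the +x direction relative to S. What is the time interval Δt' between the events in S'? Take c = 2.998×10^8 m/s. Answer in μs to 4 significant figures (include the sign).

γ = 1/√(1 − 0.8390²) = 1.83779
Δt' = γ(Δt − vΔx/c²) = 1.83779 × (40.54 μs − 0.8390×3332 m / (2.998×10^8 m/s))
= 1.83779 × (31.2153 μs) = 57.37 μs

Δt' ≈ 57.37 μs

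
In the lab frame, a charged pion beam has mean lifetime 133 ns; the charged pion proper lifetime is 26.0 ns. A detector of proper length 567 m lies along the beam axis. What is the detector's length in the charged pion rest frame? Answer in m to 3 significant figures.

L ≈ 111 m

Time dilation ⇒ γ = Δt/τ₀ = 133/26.0 = 5.1154
Length contraction: L = L₀/γ = 567/5.1154 = 111 m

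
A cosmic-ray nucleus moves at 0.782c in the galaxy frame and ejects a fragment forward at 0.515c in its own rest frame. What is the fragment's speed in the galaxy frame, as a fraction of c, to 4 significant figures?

Compose boost 2: (0.515 + 0.782)/(1 + 0.515×0.782) = 1.297/1.40273 = 0.9246

u ≈ 0.9246c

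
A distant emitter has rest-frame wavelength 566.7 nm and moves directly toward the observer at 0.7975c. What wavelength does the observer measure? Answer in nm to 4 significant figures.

Relativistic Doppler: λ_obs = λ_src √((1−β)/(1+β))
= 566.7 × √(0.202500/1.79750) = 566.7 × 0.335643 = 190.2 nm

λ_obs ≈ 190.2 nm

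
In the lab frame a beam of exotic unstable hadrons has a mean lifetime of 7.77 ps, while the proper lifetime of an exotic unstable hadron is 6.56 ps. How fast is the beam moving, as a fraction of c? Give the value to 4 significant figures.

γ = Δt/τ₀ = 7.77/6.56 = 1.18445
β = √(1 − 1/γ²) = √(1 − 1/1.18445²) = 0.5359

β ≈ 0.5359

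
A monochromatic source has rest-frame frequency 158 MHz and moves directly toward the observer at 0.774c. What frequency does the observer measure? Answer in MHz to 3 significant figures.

Relativistic Doppler: f_obs = f_src √((1+β)/(1−β))
= 158 × √(1.7740/0.22600) = 158 × 2.8017 = 443 MHz

f_obs ≈ 443 MHz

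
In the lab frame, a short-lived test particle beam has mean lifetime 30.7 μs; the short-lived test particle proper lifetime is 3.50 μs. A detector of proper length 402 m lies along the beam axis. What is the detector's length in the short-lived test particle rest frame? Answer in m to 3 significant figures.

Time dilation ⇒ γ = Δt/τ₀ = 30.7/3.50 = 8.7714
Length contraction: L = L₀/γ = 402/8.7714 = 45.8 m

L ≈ 45.8 m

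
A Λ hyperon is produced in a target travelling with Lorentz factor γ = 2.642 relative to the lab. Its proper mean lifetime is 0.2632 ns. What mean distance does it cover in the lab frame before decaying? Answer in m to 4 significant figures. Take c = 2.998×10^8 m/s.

β = √(1 − 1/γ²) = √(1 − 1/2.642²) = 0.925601
Dilated lifetime: Δt = γτ₀ = 2.642 × 0.2632 ns = 0.695374 ns
d = vΔt = 0.925601c × 0.695374 ns = 2.77495×10^8 m/s × 6.95374×10^-10 s = 0.1930 m

d ≈ 0.1930 m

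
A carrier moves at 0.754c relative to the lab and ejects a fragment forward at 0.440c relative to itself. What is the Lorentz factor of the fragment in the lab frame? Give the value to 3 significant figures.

γ ≈ 2.26

u_lab = (0.440 + 0.754)/(1 + 0.440×0.754) = 1.194/1.33176 = 0.896558
γ = 1/√(1 − 0.896558²) = 2.26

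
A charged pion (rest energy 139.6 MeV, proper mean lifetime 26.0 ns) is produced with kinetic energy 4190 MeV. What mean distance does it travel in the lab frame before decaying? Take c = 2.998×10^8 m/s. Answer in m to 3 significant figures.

γ = 1 + K/(m₀c²) = 1 + 4190/139.6 = 31.014
β = √(1 − 1/γ²) = 0.99948
Dilated lifetime: γτ₀ = 31.014 × 26.0 ns = 806.37 ns
d = βc·γτ₀ = 0.99948 × (2.998×10^8 m/s) × 8.0637×10^-7 s = 242 m

d ≈ 242 m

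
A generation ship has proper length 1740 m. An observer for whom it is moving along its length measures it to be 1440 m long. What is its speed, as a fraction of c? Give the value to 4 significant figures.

γ = L₀/L = 1740/1440 = 1.20833
β = √(1 − 1/γ²) = 0.5613

β ≈ 0.5613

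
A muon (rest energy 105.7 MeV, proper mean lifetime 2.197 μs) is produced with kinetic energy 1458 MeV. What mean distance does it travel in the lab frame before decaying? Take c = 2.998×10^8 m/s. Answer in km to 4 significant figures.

γ = 1 + K/(m₀c²) = 1 + 1458/105.7 = 14.7938
β = √(1 − 1/γ²) = 0.997713
Dilated lifetime: γτ₀ = 14.7938 × 2.197 μs = 32.5019 μs
d = βc·γτ₀ = 0.997713 × (2.998×10^8 m/s) × 3.25019×10^-5 s = 9.722 km

d ≈ 9.722 km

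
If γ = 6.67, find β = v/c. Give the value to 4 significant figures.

β = √(1 − 1/γ²) = √(1 − 1/6.67²) = √(0.977522) = 0.9887

β ≈ 0.9887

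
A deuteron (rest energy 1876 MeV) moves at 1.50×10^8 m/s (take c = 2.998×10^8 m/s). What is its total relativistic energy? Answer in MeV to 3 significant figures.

β = v/c = 1.50×10^8 / 2.998×10^8 = 0.50033
γ = 1/√(1 − 0.50033²) = 1.1550
E = γm₀c² = 1.1550 × 1876 MeV = 2170 MeV

E ≈ 2170 MeV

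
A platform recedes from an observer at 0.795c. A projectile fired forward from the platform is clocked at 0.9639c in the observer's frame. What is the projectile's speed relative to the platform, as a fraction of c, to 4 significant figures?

Inverse velocity addition: u' = (u − v)/(1 − uv/c²)
= (0.9639 − 0.795)/(1 − 0.9639×0.795) = 0.1689/0.233699 = 0.7227

u' ≈ 0.7227c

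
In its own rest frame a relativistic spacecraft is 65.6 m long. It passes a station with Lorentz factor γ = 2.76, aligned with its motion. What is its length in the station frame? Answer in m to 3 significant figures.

γ = 2.76 (given)
Length contraction: L = L₀/γ = 65.6/2.76 = 23.8 m

L ≈ 23.8 m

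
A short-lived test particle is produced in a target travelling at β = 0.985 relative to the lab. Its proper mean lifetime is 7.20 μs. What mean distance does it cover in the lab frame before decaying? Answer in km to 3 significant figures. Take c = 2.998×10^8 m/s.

γ = 1/√(1 − 0.985²) = 5.7953
Dilated lifetime: Δt = γτ₀ = 5.7953 × 7.20 μs = 41.726 μs
d = vΔt = 0.985c × 41.726 μs = 2.9530×10^8 m/s × 4.1726×10^-5 s = 12.3 km

d ≈ 12.3 km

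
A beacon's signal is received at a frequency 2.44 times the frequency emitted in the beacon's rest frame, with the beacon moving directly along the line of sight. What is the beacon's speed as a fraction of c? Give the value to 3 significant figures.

f_obs/f_src = √((1+β)/(1−β)) = 2.44  ⇒  (1+β)/(1−β) = 5.9536
β = |1 − D²|/(1 + D²) = |1 − 5.9536|/(1 + 5.9536) = 0.712

β ≈ 0.712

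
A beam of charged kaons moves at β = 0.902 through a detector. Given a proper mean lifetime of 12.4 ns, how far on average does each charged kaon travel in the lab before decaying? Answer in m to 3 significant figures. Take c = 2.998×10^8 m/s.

γ = 1/√(1 − 0.902²) = 2.3162
Dilated lifetime: Δt = γτ₀ = 2.3162 × 12.4 ns = 28.721 ns
d = vΔt = 0.902c × 28.721 ns = 2.7042×10^8 m/s × 2.8721×10^-8 s = 7.77 m

d ≈ 7.77 m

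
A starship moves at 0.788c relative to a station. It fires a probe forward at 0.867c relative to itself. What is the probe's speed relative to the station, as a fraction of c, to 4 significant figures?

u ≈ 0.9832c

Relativistic velocity addition: u = (u' + v)/(1 + u'v/c²)
= (0.867 + 0.788)/(1 + 0.867×0.788) = 1.655/1.68320 = 0.9832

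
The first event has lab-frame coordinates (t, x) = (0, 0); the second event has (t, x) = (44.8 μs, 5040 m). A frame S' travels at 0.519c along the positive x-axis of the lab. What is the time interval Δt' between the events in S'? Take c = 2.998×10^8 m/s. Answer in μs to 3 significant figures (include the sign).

γ = 1/√(1 − 0.519²) = 1.1699
Δt' = γ(Δt − vΔx/c²) = 1.1699 × (44.8 μs − 0.519×5040 m / (2.998×10^8 m/s))
= 1.1699 × (36.075 μs) = 42.2 μs

Δt' ≈ 42.2 μs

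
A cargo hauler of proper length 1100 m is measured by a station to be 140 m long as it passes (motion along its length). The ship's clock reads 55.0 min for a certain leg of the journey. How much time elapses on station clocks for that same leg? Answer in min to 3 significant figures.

Length contraction ⇒ γ = L₀/L = 1100/140 = 7.8571
Time dilation: Δt = γτ₀ = 7.8571 × 55.0 min = 432 min

Δt ≈ 432 min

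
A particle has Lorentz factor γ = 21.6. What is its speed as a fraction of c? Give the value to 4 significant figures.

β = √(1 − 1/γ²) = √(1 − 1/21.6²) = √(0.997857) = 0.9989

β ≈ 0.9989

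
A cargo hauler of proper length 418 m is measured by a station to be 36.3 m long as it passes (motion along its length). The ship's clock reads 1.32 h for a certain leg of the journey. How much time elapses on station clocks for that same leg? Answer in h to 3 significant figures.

Length contraction ⇒ γ = L₀/L = 418/36.3 = 11.515
Time dilation: Δt = γτ₀ = 11.515 × 1.32 h = 15.2 h

Δt ≈ 15.2 h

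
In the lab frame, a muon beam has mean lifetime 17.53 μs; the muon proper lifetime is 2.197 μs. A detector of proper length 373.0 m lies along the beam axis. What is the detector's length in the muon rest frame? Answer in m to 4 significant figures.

L ≈ 46.75 m

Time dilation ⇒ γ = Δt/τ₀ = 17.53/2.197 = 7.97906
Length contraction: L = L₀/γ = 373.0/7.97906 = 46.75 m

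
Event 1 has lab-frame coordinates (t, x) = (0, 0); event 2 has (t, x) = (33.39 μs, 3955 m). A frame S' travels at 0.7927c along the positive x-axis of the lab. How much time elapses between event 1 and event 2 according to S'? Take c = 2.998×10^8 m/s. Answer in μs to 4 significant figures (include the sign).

Δt' ≈ 37.62 μs

γ = 1/√(1 − 0.7927²) = 1.64039
Δt' = γ(Δt − vΔx/c²) = 1.64039 × (33.39 μs − 0.7927×3955 m / (2.998×10^8 m/s))
= 1.64039 × (22.9326 μs) = 37.62 μs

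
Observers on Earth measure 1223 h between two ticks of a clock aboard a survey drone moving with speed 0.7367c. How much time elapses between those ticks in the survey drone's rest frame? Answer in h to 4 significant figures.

τ₀ ≈ 827.0 h

γ = 1/√(1 − 0.7367²) = 1.47881
Proper time: τ₀ = Δt/γ = 1223/1.47881 = 827.0 h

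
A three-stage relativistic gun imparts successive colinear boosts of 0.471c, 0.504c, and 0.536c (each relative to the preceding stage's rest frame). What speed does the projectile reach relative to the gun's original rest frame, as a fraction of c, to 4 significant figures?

u ≈ 0.9308c

Compose boost 2: (0.504 + 0.471)/(1 + 0.504×0.471) = 0.9750/1.23738 = 0.787953
Compose boost 3: (0.536 + 0.787953)/(1 + 0.536×0.787953) = 1.32395/1.42234 = 0.9308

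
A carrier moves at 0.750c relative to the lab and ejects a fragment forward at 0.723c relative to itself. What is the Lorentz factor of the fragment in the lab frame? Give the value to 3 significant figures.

γ ≈ 3.38

u_lab = (0.723 + 0.750)/(1 + 0.723×0.750) = 1.473/1.54225 = 0.955098
γ = 1/√(1 − 0.955098²) = 3.38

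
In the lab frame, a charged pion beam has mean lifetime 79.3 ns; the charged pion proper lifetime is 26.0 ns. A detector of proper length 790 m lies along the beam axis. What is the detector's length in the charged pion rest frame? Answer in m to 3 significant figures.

Time dilation ⇒ γ = Δt/τ₀ = 79.3/26.0 = 3.0500
Length contraction: L = L₀/γ = 790/3.0500 = 259 m

L ≈ 259 m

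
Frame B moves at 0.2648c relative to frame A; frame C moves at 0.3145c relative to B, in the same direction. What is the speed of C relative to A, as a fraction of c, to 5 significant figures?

Compose boost 2: (0.3145 + 0.2648)/(1 + 0.3145×0.2648) = 0.57930/1.083280 = 0.53476

u ≈ 0.53476c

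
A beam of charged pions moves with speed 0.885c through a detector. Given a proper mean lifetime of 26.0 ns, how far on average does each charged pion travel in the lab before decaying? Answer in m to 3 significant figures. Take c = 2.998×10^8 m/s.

γ = 1/√(1 − 0.885²) = 2.1478
Dilated lifetime: Δt = γτ₀ = 2.1478 × 26.0 ns = 55.843 ns
d = vΔt = 0.885c × 55.843 ns = 2.6532×10^8 m/s × 5.5843×10^-8 s = 14.8 m

d ≈ 14.8 m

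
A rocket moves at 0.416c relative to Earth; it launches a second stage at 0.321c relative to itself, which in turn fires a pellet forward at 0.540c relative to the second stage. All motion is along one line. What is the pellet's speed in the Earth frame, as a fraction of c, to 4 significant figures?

Compose boost 2: (0.321 + 0.416)/(1 + 0.321×0.416) = 0.7370/1.13354 = 0.650178
Compose boost 3: (0.540 + 0.650178)/(1 + 0.540×0.650178) = 1.19018/1.35110 = 0.8809

u ≈ 0.8809c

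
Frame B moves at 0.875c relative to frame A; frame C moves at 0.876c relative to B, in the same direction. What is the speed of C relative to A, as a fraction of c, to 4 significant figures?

u ≈ 0.9912c

Compose boost 2: (0.876 + 0.875)/(1 + 0.876×0.875) = 1.751/1.76650 = 0.9912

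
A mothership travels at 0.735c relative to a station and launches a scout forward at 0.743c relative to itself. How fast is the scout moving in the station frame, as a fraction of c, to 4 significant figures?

u ≈ 0.9560c

Compose boost 2: (0.743 + 0.735)/(1 + 0.743×0.735) = 1.478/1.54610 = 0.9560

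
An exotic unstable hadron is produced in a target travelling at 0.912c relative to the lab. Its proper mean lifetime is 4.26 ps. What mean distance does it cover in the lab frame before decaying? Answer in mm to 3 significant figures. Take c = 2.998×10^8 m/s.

γ = 1/√(1 − 0.912²) = 2.4379
Dilated lifetime: Δt = γτ₀ = 2.4379 × 4.26 ps = 10.385 ps
d = vΔt = 0.912c × 10.385 ps = 2.7342×10^8 m/s × 1.0385×10^-11 s = 2.84 mm

d ≈ 2.84 mm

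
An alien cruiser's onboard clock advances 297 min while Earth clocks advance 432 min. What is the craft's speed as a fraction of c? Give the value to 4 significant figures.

β ≈ 0.7262

γ = Δt/τ₀ = 432/297 = 1.45455
β = √(1 − 1/γ²) = √(1 − 1/1.45455²) = 0.7262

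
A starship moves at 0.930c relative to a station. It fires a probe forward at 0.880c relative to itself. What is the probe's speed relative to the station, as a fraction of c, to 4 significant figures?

u ≈ 0.9954c

Relativistic velocity addition: u = (u' + v)/(1 + u'v/c²)
= (0.880 + 0.930)/(1 + 0.880×0.930) = 1.810/1.81840 = 0.9954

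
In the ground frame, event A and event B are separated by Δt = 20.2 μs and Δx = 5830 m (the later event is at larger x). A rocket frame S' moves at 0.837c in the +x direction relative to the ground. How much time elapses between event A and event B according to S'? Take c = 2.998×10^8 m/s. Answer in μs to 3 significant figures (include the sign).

γ = 1/√(1 − 0.837²) = 1.8275
Δt' = γ(Δt − vΔx/c²) = 1.8275 × (20.2 μs − 0.837×5830 m / (2.998×10^8 m/s))
= 1.8275 × (3.9234 μs) = 7.17 μs

Δt' ≈ 7.17 μs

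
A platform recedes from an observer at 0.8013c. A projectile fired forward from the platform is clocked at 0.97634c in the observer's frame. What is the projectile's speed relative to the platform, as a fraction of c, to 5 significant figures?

Inverse velocity addition: u' = (u − v)/(1 − uv/c²)
= (0.97634 − 0.8013)/(1 − 0.97634×0.8013) = 0.17504/0.2176588 = 0.80419

u' ≈ 0.80419c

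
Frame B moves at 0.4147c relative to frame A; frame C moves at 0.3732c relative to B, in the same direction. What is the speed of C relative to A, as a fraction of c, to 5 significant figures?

u ≈ 0.68230c

Compose boost 2: (0.3732 + 0.4147)/(1 + 0.3732×0.4147) = 0.78790/1.154766 = 0.68230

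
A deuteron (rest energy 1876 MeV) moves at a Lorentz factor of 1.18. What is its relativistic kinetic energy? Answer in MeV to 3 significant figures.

γ = 1.18 (given)
K = (γ − 1)m₀c² = (1.18 − 1) × 1876 MeV = 0.18000 × 1876 MeV = 338 MeV

K ≈ 338 MeV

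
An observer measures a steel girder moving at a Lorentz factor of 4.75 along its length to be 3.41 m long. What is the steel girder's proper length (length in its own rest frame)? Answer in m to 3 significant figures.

L₀ ≈ 16.2 m

γ = 4.75 (given)
L₀ = γL = 4.75 × 3.41 = 16.2 m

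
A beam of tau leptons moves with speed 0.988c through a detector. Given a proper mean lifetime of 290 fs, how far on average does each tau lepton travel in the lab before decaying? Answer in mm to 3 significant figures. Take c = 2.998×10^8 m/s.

d ≈ 0.556 mm

γ = 1/√(1 − 0.988²) = 6.4744
Dilated lifetime: Δt = γτ₀ = 6.4744 × 290 fs = 1877.6 fs
d = vΔt = 0.988c × 1877.6 fs = 2.9620×10^8 m/s × 1.8776×10^-12 s = 0.556 mm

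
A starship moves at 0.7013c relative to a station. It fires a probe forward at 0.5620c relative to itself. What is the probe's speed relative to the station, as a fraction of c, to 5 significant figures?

u ≈ 0.90616c

Relativistic velocity addition: u = (u' + v)/(1 + u'v/c²)
= (0.5620 + 0.7013)/(1 + 0.5620×0.7013) = 1.2633/1.394131 = 0.90616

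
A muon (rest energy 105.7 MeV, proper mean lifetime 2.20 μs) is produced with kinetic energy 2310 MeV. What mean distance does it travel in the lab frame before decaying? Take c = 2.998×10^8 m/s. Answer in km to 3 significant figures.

γ = 1 + K/(m₀c²) = 1 + 2310/105.7 = 22.854
β = √(1 − 1/γ²) = 0.99904
Dilated lifetime: γτ₀ = 22.854 × 2.20 μs = 50.279 μs
d = βc·γτ₀ = 0.99904 × (2.998×10^8 m/s) × 5.0279×10^-5 s = 15.1 km

d ≈ 15.1 km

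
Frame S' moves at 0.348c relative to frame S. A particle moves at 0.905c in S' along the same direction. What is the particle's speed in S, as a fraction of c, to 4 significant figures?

Relativistic velocity addition: u = (u' + v)/(1 + u'v/c²)
= (0.905 + 0.348)/(1 + 0.905×0.348) = 1.253/1.31494 = 0.9529

u ≈ 0.9529c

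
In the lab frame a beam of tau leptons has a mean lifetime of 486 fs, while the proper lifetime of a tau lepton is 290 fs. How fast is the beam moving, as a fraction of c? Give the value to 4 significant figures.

γ = Δt/τ₀ = 486/290 = 1.67586
β = √(1 − 1/γ²) = √(1 − 1/1.67586²) = 0.8025

β ≈ 0.8025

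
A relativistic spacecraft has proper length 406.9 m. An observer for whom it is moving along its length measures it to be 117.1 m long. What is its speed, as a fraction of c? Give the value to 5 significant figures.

β ≈ 0.95769

γ = L₀/L = 406.9/117.1 = 3.474808
β = √(1 − 1/γ²) = 0.95769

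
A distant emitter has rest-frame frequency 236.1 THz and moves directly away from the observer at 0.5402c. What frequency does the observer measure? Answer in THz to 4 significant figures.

f_obs ≈ 129.0 THz

Relativistic Doppler: f_obs = f_src √((1−β)/(1+β))
= 236.1 × √(0.459800/1.54020) = 236.1 × 0.546381 = 129.0 THz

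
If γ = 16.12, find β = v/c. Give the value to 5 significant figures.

β = √(1 − 1/γ²) = √(1 − 1/16.12²) = √(0.9961517) = 0.99807

β ≈ 0.99807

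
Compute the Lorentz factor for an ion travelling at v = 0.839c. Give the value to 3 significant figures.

γ ≈ 1.84

γ = 1/√(1 − β²) = 1/√(1 − 0.839²) = 1/√(0.29608) = 1.84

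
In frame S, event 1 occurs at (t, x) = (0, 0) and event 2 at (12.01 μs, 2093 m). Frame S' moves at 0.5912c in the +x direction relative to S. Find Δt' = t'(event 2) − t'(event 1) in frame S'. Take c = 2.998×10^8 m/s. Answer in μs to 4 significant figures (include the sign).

Δt' ≈ 9.774 μs

γ = 1/√(1 − 0.5912²) = 1.23989
Δt' = γ(Δt − vΔx/c²) = 1.23989 × (12.01 μs − 0.5912×2093 m / (2.998×10^8 m/s))
= 1.23989 × (7.88264 μs) = 9.774 μs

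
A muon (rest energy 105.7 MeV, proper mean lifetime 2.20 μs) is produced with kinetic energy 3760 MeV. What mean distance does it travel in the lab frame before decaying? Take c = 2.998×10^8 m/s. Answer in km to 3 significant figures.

d ≈ 24.1 km

γ = 1 + K/(m₀c²) = 1 + 3760/105.7 = 36.572
β = √(1 − 1/γ²) = 0.99963
Dilated lifetime: γτ₀ = 36.572 × 2.20 μs = 80.459 μs
d = βc·γτ₀ = 0.99963 × (2.998×10^8 m/s) × 8.0459×10^-5 s = 24.1 km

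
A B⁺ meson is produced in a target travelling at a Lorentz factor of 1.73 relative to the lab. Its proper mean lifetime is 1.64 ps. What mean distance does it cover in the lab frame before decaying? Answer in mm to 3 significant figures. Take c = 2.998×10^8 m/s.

d ≈ 0.694 mm

β = √(1 − 1/γ²) = √(1 − 1/1.73²) = 0.81601
Dilated lifetime: Δt = γτ₀ = 1.73 × 1.64 ps = 2.8372 ps
d = vΔt = 0.81601c × 2.8372 ps = 2.4464×10^8 m/s × 2.8372×10^-12 s = 0.694 mm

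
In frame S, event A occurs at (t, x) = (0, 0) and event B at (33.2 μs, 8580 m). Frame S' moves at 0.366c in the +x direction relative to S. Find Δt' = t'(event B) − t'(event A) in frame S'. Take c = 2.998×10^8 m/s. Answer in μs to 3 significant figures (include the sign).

Δt' ≈ 24.4 μs

γ = 1/√(1 − 0.366²) = 1.0746
Δt' = γ(Δt − vΔx/c²) = 1.0746 × (33.2 μs − 0.366×8580 m / (2.998×10^8 m/s))
= 1.0746 × (22.725 μs) = 24.4 μs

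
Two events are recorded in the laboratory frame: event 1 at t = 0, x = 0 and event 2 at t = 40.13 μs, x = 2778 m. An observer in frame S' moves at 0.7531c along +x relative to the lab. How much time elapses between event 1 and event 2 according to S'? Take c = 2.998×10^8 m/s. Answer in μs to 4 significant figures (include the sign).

γ = 1/√(1 − 0.7531²) = 1.51997
Δt' = γ(Δt − vΔx/c²) = 1.51997 × (40.13 μs − 0.7531×2778 m / (2.998×10^8 m/s))
= 1.51997 × (33.1516 μs) = 50.39 μs

Δt' ≈ 50.39 μs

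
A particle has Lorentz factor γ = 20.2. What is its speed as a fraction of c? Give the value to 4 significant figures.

β = √(1 − 1/γ²) = √(1 − 1/20.2²) = √(0.997549) = 0.9988

β ≈ 0.9988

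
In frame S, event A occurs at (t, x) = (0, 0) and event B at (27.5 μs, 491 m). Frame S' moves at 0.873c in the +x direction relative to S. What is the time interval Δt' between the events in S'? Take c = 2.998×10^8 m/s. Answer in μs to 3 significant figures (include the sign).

Δt' ≈ 53.5 μs

γ = 1/√(1 − 0.873²) = 2.0504
Δt' = γ(Δt − vΔx/c²) = 2.0504 × (27.5 μs − 0.873×491 m / (2.998×10^8 m/s))
= 2.0504 × (26.070 μs) = 53.5 μs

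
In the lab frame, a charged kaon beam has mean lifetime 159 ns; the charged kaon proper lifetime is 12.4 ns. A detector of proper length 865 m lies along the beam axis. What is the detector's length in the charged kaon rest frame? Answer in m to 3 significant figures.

Time dilation ⇒ γ = Δt/τ₀ = 159/12.4 = 12.823
Length contraction: L = L₀/γ = 865/12.823 = 67.5 m

L ≈ 67.5 m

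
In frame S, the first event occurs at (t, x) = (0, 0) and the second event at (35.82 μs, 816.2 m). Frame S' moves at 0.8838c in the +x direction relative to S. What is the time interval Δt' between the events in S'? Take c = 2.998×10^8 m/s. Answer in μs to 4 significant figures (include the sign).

Δt' ≈ 71.42 μs

γ = 1/√(1 − 0.8838²) = 2.13737
Δt' = γ(Δt − vΔx/c²) = 2.13737 × (35.82 μs − 0.8838×816.2 m / (2.998×10^8 m/s))
= 2.13737 × (33.4139 μs) = 71.42 μs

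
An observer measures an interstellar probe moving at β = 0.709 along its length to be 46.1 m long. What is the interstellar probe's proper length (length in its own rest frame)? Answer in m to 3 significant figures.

L₀ ≈ 65.4 m

γ = 1/√(1 − 0.709²) = 1.4180
L₀ = γL = 1.4180 × 46.1 = 65.4 m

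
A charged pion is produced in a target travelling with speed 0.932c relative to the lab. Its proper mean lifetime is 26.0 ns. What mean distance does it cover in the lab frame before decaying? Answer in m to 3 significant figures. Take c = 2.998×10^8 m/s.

γ = 1/√(1 − 0.932²) = 2.7589
Dilated lifetime: Δt = γτ₀ = 2.7589 × 26.0 ns = 71.732 ns
d = vΔt = 0.932c × 71.732 ns = 2.7941×10^8 m/s × 7.1732×10^-8 s = 20.0 m

d ≈ 20.0 m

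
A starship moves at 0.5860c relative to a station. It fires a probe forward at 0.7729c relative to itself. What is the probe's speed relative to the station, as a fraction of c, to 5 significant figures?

Relativistic velocity addition: u = (u' + v)/(1 + u'v/c²)
= (0.7729 + 0.5860)/(1 + 0.7729×0.5860) = 1.3589/1.452919 = 0.93529

u ≈ 0.93529c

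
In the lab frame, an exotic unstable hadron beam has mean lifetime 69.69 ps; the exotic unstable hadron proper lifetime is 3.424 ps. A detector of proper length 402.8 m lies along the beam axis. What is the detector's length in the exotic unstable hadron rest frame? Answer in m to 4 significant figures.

L ≈ 19.79 m

Time dilation ⇒ γ = Δt/τ₀ = 69.69/3.424 = 20.3534
Length contraction: L = L₀/γ = 402.8/20.3534 = 19.79 m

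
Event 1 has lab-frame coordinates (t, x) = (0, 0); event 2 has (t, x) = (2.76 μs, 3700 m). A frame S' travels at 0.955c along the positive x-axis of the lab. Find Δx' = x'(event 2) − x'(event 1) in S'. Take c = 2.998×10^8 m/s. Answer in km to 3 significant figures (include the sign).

Δx' ≈ 9.81 km

γ = 1/√(1 − 0.955²) = 3.3715
Δx' = γ(Δx − vΔt) = 3.3715 × (3700 m − 0.955×(2.998×10^8 m/s)×2.76×10^-6 s)
= 3.3715 × (2909.8 m) = 9.81 km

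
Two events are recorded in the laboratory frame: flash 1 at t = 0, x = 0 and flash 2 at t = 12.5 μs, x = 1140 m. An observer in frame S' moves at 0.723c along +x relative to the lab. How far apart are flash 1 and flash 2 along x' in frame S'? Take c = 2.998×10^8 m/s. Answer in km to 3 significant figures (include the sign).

Δx' ≈ -2.27 km

γ = 1/√(1 − 0.723²) = 1.4475
Δx' = γ(Δx − vΔt) = 1.4475 × (1140 m − 0.723×(2.998×10^8 m/s)×12.5×10^-6 s)
= 1.4475 × (-1569.4 m) = -2.27 km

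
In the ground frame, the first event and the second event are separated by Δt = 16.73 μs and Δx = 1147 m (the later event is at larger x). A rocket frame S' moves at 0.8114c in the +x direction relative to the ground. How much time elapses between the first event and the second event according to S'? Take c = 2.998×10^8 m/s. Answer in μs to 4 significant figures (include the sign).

Δt' ≈ 23.31 μs

γ = 1/√(1 − 0.8114²) = 1.71089
Δt' = γ(Δt − vΔx/c²) = 1.71089 × (16.73 μs − 0.8114×1147 m / (2.998×10^8 m/s))
= 1.71089 × (13.6257 μs) = 23.31 μs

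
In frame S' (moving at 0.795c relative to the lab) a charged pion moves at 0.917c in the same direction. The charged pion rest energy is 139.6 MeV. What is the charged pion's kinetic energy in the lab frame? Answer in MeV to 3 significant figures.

K ≈ 858 MeV

u_lab = (0.917 + 0.795)/(1 + 0.917×0.795) = 0.990159
γ = 1/√(1 − 0.990159²) = 7.1456
K = (γ − 1)m₀c² = (7.1456 − 1) × 139.6 = 6.1456 × 139.6 = 858 MeV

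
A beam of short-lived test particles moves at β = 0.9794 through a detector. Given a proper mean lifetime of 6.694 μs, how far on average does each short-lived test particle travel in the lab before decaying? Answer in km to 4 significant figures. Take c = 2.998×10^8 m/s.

d ≈ 9.734 km

γ = 1/√(1 − 0.9794²) = 4.95222
Dilated lifetime: Δt = γτ₀ = 4.95222 × 6.694 μs = 33.1501 μs
d = vΔt = 0.9794c × 33.1501 μs = 2.93624×10^8 m/s × 3.31501×10^-5 s = 9.734 km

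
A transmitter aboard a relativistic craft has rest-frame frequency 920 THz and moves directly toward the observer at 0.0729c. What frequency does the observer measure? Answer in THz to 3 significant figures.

f_obs ≈ 990 THz

Relativistic Doppler: f_obs = f_src √((1+β)/(1−β))
= 920 × √(1.0729/0.92710) = 920 × 1.0758 = 990 THz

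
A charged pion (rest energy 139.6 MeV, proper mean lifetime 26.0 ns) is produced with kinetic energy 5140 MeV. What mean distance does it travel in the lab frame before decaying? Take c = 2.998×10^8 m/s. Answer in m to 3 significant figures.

γ = 1 + K/(m₀c²) = 1 + 5140/139.6 = 37.819
β = √(1 − 1/γ²) = 0.99965
Dilated lifetime: γτ₀ = 37.819 × 26.0 ns = 983.31 ns
d = βc·γτ₀ = 0.99965 × (2.998×10^8 m/s) × 9.8331×10^-7 s = 295 m

d ≈ 295 m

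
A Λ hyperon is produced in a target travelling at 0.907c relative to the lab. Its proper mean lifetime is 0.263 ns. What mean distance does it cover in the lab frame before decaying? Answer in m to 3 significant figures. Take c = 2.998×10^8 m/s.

d ≈ 0.170 m

γ = 1/√(1 − 0.907²) = 2.3746
Dilated lifetime: Δt = γτ₀ = 2.3746 × 0.263 ns = 0.62451 ns
d = vΔt = 0.907c × 0.62451 ns = 2.7192×10^8 m/s × 6.2451×10^-10 s = 0.170 m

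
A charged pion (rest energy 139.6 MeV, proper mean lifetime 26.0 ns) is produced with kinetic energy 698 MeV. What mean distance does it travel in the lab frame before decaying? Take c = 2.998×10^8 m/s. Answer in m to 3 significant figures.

γ = 1 + K/(m₀c²) = 1 + 698/139.6 = 6.0000
β = √(1 − 1/γ²) = 0.98601
Dilated lifetime: γτ₀ = 6.0000 × 26.0 ns = 156.00 ns
d = βc·γτ₀ = 0.98601 × (2.998×10^8 m/s) × 1.5600×10^-7 s = 46.1 m

d ≈ 46.1 m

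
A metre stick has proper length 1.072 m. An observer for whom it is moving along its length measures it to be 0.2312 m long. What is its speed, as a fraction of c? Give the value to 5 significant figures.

β ≈ 0.97647

γ = L₀/L = 1.072/0.2312 = 4.636678
β = √(1 − 1/γ²) = 0.97647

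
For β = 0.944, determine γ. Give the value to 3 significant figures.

γ ≈ 3.03

γ = 1/√(1 − β²) = 1/√(1 − 0.944²) = 1/√(0.10886) = 3.03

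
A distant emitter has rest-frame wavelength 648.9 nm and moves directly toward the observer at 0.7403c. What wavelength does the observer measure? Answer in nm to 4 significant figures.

Relativistic Doppler: λ_obs = λ_src √((1−β)/(1+β))
= 648.9 × √(0.259700/1.74030) = 648.9 × 0.386299 = 250.7 nm

λ_obs ≈ 250.7 nm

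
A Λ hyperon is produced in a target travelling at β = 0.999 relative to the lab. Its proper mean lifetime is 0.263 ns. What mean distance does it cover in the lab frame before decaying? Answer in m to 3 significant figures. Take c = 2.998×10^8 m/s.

d ≈ 1.76 m

γ = 1/√(1 − 0.999²) = 22.366
Dilated lifetime: Δt = γτ₀ = 22.366 × 0.263 ns = 5.8823 ns
d = vΔt = 0.999c × 5.8823 ns = 2.9950×10^8 m/s × 5.8823×10^-9 s = 1.76 m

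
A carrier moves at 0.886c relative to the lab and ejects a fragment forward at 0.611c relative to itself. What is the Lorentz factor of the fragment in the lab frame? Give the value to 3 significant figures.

u_lab = (0.611 + 0.886)/(1 + 0.611×0.886) = 1.497/1.54135 = 0.971229
γ = 1/√(1 − 0.971229²) = 4.20

γ ≈ 4.20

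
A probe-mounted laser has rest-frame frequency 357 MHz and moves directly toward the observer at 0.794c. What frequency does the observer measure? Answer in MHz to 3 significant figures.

f_obs ≈ 1050 MHz

Relativistic Doppler: f_obs = f_src √((1+β)/(1−β))
= 357 × √(1.7940/0.20600) = 357 × 2.9511 = 1050 MHz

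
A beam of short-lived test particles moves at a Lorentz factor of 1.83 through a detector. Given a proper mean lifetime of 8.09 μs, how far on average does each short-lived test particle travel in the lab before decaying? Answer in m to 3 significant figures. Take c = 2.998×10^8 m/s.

β = √(1 − 1/γ²) = √(1 − 1/1.83²) = 0.83749
Dilated lifetime: Δt = γτ₀ = 1.83 × 8.09 μs = 14.805 μs
d = vΔt = 0.83749c × 14.805 μs = 2.5108×10^8 m/s × 1.4805×10^-5 s = 3720 m

d ≈ 3720 m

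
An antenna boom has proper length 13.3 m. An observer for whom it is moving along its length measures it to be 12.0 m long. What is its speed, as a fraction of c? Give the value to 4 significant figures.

γ = L₀/L = 13.3/12.0 = 1.10833
β = √(1 − 1/γ²) = 0.4312

β ≈ 0.4312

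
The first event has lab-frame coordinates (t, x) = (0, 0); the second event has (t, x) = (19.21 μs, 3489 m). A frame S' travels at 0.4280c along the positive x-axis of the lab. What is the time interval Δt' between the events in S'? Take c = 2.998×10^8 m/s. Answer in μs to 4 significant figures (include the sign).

γ = 1/√(1 − 0.4280²) = 1.10647
Δt' = γ(Δt − vΔx/c²) = 1.10647 × (19.21 μs − 0.4280×3489 m / (2.998×10^8 m/s))
= 1.10647 × (14.2290 μs) = 15.74 μs

Δt' ≈ 15.74 μs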